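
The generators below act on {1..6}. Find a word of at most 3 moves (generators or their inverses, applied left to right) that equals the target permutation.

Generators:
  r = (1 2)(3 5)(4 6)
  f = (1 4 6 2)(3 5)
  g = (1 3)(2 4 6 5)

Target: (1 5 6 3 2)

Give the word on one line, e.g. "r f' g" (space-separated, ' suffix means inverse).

  after g: (1 3)(2 4 6 5)
  after f': (1 5 6 3 2)

g f'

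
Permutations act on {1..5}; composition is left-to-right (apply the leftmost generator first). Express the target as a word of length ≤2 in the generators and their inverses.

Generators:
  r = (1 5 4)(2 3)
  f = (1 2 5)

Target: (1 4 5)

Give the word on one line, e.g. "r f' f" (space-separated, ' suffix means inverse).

  after r: (1 5 4)(2 3)
  after r: (1 4 5)

r r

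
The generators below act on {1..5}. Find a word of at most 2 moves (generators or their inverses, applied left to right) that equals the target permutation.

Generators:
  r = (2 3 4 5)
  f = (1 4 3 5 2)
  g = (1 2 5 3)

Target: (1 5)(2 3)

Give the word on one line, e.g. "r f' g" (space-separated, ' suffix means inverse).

g g

  after g: (1 2 5 3)
  after g: (1 5)(2 3)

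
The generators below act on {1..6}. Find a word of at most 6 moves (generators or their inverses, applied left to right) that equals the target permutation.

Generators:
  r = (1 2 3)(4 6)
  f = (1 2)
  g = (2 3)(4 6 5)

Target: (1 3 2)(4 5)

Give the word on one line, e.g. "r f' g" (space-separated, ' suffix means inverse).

f' r' r' g' r

  after f': (1 2)
  after r': (2 3)(4 6)
  after r': (1 3)
  after g': (1 2 3)(4 5 6)
  after r: (1 3 2)(4 5)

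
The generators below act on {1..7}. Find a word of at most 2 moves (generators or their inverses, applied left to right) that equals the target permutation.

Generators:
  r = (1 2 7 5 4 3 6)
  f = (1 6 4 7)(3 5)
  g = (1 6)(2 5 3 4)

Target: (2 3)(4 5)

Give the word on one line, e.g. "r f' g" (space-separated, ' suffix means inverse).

g' g'

  after g': (1 6)(2 4 3 5)
  after g': (2 3)(4 5)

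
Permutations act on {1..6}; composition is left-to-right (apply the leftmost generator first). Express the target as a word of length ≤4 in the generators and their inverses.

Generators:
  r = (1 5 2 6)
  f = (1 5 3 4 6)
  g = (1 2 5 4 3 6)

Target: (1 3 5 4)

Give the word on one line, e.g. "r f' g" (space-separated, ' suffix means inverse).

  after g: (1 2 5 4 3 6)
  after f': (1 2)(3 4 5)
  after r: (1 6)(2 5 3 4)
  after g': (1 3 5 4)

g f' r g'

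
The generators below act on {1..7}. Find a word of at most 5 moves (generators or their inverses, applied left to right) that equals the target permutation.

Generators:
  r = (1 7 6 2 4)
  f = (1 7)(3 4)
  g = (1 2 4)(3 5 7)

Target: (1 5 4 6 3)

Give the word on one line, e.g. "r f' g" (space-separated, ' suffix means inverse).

g' f' r' g' g'

  after g': (1 4 2)(3 7 5)
  after f': (1 3)(2 7 5 4)
  after r': (1 3 4 6 7 5 2)
  after g': (1 7 3 2 4 6 5)
  after g': (1 5 4 6 3)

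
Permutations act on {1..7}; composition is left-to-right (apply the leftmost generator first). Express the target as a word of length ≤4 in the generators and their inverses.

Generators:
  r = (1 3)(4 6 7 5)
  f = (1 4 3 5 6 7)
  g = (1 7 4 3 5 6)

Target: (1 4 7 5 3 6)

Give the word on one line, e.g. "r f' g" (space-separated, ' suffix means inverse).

r' f r

  after r': (1 3)(4 5 7 6)
  after f: (1 5)(3 4 6)
  after r: (1 4 7 5 3 6)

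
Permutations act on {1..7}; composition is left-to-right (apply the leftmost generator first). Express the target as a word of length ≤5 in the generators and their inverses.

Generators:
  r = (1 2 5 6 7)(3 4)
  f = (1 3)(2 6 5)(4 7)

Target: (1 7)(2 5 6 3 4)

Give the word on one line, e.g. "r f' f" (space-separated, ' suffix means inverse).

f' r' f'

  after f': (1 3)(2 5 6)(4 7)
  after r': (1 4 6)(3 7)
  after f': (1 7)(2 5 6 3 4)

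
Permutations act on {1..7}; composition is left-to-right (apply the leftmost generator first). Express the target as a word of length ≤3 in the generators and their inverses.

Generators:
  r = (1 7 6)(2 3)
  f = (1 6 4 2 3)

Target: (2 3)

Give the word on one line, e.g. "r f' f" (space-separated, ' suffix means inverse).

  after r': (1 6 7)(2 3)
  after r': (1 7 6)
  after r': (2 3)

r' r' r'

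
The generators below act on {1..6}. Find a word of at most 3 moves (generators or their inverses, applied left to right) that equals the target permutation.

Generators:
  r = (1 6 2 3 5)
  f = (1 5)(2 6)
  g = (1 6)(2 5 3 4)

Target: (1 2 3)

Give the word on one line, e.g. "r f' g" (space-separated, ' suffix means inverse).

r f

  after r: (1 6 2 3 5)
  after f: (1 2 3)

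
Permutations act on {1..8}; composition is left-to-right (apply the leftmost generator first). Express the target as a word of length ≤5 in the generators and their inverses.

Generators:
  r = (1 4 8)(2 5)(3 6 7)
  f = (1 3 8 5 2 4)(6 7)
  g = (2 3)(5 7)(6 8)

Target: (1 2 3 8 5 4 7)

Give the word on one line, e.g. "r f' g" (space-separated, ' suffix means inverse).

r f' r f

  after r: (1 4 8)(2 5)(3 6 7)
  after f': (1 2 8 4 3 7)
  after r: (1 5 2)(4 6 7)
  after f: (1 2 3 8 5 4 7)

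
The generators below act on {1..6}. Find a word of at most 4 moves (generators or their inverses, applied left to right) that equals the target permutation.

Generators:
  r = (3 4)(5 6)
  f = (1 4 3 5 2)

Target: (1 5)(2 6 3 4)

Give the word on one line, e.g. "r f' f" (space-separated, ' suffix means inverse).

  after f': (1 2 5 3 4)
  after r: (1 2 6 5 4)
  after f': (1 5)(2 6 3 4)

f' r f'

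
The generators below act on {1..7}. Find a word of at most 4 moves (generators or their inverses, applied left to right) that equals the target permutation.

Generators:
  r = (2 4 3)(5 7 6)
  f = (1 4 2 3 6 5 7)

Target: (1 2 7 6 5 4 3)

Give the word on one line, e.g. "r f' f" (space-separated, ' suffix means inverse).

  after f: (1 4 2 3 6 5 7)
  after f: (1 2 6 7 4 3 5)
  after r: (1 4 2 5)(3 7)
  after f: (1 2 7 6 5 4 3)

f f r f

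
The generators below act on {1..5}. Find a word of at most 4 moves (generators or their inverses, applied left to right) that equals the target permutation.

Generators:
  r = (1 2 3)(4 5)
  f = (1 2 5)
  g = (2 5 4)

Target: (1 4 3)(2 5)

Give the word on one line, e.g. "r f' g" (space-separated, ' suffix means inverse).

g' g' r g'

  after g': (2 4 5)
  after g': (2 5 4)
  after r: (1 2 4 3)
  after g': (1 4 3)(2 5)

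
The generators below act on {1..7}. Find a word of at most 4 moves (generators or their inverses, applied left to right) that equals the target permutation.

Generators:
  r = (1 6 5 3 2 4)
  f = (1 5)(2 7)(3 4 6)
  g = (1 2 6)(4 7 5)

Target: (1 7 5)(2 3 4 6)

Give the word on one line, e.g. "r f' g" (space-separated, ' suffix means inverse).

r' g' g'

  after r': (1 4 2 3 5 6)
  after g': (1 5 2 3 7 4)
  after g': (1 7 5)(2 3 4 6)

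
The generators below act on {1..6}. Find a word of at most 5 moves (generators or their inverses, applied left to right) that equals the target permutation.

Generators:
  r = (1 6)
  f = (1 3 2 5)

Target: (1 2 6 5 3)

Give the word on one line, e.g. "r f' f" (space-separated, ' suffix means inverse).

  after f': (1 5 2 3)
  after r: (1 5 2 3 6)
  after f': (1 2)(3 6 5)
  after r': (1 2 6 5 3)

f' r f' r'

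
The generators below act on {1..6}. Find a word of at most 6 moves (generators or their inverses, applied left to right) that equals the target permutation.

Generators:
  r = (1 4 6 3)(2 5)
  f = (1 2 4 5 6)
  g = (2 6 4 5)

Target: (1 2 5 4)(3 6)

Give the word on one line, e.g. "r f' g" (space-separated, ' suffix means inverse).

f r' f' g g

  after f: (1 2 4 5 6)
  after r': (1 5 4 2)(3 6)
  after f': (1 4)(2 6 3 5)
  after g: (1 5 6 3 2 4)
  after g: (1 2 5 4)(3 6)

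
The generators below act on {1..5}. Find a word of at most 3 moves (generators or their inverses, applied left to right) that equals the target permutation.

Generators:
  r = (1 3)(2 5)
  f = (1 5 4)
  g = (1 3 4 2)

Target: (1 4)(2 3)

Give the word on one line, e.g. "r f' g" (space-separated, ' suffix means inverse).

g g

  after g: (1 3 4 2)
  after g: (1 4)(2 3)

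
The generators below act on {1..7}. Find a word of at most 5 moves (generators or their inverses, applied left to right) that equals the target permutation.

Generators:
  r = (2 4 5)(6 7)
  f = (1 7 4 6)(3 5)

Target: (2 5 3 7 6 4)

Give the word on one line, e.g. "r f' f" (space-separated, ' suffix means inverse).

  after r: (2 4 5)(6 7)
  after f: (1 7)(2 6 4 3 5)
  after r': (1 6 2 7)(3 4)
  after f: (2 4 5 3 6)
  after r: (2 5 3 7 6 4)

r f r' f r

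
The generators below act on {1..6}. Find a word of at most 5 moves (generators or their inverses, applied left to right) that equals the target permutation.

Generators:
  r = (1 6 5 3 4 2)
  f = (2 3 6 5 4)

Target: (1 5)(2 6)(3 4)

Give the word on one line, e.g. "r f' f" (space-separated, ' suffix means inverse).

  after f': (2 4 5 6 3)
  after r: (1 6 4 3)
  after r: (1 5 3 6 2)
  after f': (1 6 4 5 2)
  after r: (1 5)(2 6)(3 4)

f' r r f' r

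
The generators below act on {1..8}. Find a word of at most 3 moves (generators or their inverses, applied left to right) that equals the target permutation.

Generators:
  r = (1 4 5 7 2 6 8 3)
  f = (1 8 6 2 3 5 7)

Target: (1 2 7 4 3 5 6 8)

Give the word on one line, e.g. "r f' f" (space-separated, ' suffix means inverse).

  after f: (1 8 6 2 3 5 7)
  after r: (1 3 7 4 5 2)
  after f': (1 2 7 4 3 5 6 8)

f r f'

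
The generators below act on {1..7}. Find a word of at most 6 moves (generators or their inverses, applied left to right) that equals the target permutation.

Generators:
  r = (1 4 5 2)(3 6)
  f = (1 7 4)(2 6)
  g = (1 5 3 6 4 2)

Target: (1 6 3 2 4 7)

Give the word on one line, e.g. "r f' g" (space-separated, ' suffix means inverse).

f' r g g

  after f': (1 4 7)(2 6)
  after r: (1 5 2 3 6)(4 7)
  after g: (1 3 4 7 2 6 5)
  after g: (1 6 3 2 4 7)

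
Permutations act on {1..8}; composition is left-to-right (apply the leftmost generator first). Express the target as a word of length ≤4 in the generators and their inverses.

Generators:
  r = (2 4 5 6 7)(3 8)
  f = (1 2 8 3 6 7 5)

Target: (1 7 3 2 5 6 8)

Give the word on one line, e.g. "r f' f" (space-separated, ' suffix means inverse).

  after f': (1 5 7 6 3 8 2)
  after f': (1 7 3 2 5 6 8)

f' f'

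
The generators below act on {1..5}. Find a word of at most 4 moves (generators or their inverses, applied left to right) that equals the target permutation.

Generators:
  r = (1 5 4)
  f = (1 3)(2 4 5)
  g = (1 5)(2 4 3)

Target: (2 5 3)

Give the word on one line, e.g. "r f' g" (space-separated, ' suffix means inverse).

f' r f

  after f': (1 3)(2 5 4)
  after r: (1 3 5)(2 4)
  after f: (2 5 3)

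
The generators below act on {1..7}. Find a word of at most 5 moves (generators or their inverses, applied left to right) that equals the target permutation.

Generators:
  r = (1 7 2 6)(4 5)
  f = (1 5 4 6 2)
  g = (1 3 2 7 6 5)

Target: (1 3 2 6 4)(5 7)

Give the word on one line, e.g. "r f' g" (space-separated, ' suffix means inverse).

f' r r g

  after f': (1 2 6 4 5)
  after r: (1 6 5 7 2)
  after r: (2 7 6 4 5)
  after g: (1 3 2 6 4)(5 7)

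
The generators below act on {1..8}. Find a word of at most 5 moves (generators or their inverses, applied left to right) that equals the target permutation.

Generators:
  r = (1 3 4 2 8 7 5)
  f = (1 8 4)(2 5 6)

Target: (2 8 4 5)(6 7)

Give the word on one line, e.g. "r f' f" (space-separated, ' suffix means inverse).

f' r f r

  after f': (1 4 8)(2 6 5)
  after r: (1 2 6)(3 4 7 5 8)
  after f: (1 5 4 7 6 8 3)
  after r: (2 8 4 5)(6 7)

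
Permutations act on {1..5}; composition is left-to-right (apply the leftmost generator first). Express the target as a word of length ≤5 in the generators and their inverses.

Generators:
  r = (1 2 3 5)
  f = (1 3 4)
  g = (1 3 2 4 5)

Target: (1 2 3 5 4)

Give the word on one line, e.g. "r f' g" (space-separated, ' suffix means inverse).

  after f: (1 3 4)
  after f: (1 4 3)
  after g': (1 2 3 5 4)

f f g'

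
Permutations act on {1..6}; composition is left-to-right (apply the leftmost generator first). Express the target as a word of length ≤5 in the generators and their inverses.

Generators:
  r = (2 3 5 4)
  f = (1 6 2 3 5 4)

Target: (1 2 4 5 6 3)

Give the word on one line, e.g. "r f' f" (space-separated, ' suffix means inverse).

r f f

  after r: (2 3 5 4)
  after f: (1 6 2 5)(3 4)
  after f: (1 2 4 5 6 3)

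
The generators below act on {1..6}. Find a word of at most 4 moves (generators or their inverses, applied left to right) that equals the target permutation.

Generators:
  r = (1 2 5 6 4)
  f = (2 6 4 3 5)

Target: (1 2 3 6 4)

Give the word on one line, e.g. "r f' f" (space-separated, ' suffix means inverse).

  after f': (2 5 3 4 6)
  after r: (1 2 6 5 3)
  after r: (1 5 3 2 4)
  after f: (1 2 3 6 4)

f' r r f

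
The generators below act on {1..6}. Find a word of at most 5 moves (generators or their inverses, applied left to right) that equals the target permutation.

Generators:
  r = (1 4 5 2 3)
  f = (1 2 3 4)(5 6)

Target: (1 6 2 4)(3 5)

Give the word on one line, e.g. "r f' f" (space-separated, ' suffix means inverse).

r' f r f r'

  after r': (1 3 2 5 4)
  after f: (1 4 2 6 5)
  after r: (1 5 4 3)(2 6)
  after f: (1 6 3 2 5)
  after r': (1 6 2 4)(3 5)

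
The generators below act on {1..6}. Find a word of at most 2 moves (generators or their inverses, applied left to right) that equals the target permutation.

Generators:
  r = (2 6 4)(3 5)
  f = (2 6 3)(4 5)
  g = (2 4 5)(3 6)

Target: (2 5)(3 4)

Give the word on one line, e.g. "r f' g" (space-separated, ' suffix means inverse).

  after f': (2 3 6)(4 5)
  after r: (2 5)(3 4)

f' r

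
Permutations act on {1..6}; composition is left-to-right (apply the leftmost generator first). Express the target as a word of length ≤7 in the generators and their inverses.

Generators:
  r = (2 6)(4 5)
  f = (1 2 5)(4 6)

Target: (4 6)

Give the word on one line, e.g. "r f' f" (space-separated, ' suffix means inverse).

  after f': (1 5 2)(4 6)
  after f': (1 2 5)
  after f': (4 6)
  after r: (2 6 5 4)
  after r: (4 6)

f' f' f' r r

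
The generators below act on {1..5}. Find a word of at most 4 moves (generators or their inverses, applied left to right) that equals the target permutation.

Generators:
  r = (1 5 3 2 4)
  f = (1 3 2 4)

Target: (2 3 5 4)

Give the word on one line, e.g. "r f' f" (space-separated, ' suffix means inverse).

  after f: (1 3 2 4)
  after r': (1 5)
  after r': (2 3 5 4)

f r' r'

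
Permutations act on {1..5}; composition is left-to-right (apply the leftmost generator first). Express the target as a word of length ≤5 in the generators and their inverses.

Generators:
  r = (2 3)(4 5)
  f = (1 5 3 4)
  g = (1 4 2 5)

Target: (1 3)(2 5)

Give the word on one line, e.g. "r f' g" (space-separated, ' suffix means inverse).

  after r: (2 3)(4 5)
  after g: (1 4)(2 3 5)
  after f': (1 3)(2 5)
  after r': (1 2 4 5 3)
  after r': (1 3)(2 5)

r g f' r' r'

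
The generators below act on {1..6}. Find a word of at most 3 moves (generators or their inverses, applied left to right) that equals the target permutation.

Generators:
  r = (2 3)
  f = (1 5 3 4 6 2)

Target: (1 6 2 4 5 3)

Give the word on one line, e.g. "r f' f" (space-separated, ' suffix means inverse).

f' f' r'

  after f': (1 2 6 4 3 5)
  after f': (1 6 3)(2 4 5)
  after r': (1 6 2 4 5 3)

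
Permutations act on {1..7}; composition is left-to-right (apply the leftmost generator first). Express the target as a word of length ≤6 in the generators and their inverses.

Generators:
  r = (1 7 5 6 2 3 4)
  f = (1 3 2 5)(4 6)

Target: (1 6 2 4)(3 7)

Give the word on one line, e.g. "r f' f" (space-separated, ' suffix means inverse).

  after f': (1 5 2 3)(4 6)
  after r: (1 6)(2 4)(3 7 5)
  after f': (1 4 3 7 2 6 5)
  after f': (1 6 2 4)(3 7)

f' r f' f'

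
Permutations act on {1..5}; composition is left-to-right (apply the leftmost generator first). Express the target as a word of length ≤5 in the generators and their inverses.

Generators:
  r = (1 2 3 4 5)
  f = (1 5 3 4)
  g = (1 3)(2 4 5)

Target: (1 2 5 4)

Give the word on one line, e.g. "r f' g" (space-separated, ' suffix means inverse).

  after r: (1 2 3 4 5)
  after f: (1 2 4 3)
  after f: (1 2)(3 5)
  after f: (1 2 5 4)

r f f f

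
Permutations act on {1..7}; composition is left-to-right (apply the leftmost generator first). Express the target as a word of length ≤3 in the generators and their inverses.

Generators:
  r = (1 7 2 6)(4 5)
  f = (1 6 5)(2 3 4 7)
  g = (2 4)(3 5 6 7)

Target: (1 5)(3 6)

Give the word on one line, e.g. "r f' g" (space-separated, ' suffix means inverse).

f' f' g'

  after f': (1 5 6)(2 7 4 3)
  after f': (1 6 5)(2 4)(3 7)
  after g': (1 5)(3 6)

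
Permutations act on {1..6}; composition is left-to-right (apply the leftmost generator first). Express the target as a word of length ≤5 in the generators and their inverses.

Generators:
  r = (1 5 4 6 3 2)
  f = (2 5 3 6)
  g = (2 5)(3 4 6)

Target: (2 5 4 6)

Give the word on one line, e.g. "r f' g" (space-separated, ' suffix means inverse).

  after g: (2 5)(3 4 6)
  after f': (3 4)(5 6)
  after g': (2 5 4 6)

g f' g'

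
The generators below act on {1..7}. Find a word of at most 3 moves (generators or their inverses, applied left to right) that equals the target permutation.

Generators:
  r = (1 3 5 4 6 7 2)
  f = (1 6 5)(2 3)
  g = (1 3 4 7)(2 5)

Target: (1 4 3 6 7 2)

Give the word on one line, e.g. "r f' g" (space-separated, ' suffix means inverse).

  after r': (1 2 7 6 4 5 3)
  after f: (1 3 6 4)(2 7 5)
  after g: (1 4 3 6 7 2)

r' f g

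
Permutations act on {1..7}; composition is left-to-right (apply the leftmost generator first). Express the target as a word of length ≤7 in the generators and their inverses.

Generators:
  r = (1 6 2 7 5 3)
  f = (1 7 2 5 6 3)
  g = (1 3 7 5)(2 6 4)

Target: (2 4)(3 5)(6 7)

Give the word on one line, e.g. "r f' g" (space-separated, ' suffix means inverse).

f f r g' r

  after f: (1 7 2 5 6 3)
  after f: (1 2 6)(3 7 5)
  after r: (1 7 3 5)
  after g': (1 3 7)(2 4 6)
  after r: (2 4)(3 5)(6 7)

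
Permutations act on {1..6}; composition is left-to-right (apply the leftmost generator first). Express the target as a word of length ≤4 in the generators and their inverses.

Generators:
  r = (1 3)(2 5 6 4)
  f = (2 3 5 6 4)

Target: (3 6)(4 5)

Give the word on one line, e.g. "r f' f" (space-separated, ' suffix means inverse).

  after f: (2 3 5 6 4)
  after r': (1 3 2)
  after r': (2 3 4 6 5)
  after f': (3 6)(4 5)

f r' r' f'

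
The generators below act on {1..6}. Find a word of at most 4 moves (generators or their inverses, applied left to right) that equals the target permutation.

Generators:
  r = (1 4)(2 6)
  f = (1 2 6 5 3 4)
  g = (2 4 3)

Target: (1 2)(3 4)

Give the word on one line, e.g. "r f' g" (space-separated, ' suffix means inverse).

  after f: (1 2 6 5 3 4)
  after r: (1 6 5 3)
  after f': (1 2)(3 4)

f r f'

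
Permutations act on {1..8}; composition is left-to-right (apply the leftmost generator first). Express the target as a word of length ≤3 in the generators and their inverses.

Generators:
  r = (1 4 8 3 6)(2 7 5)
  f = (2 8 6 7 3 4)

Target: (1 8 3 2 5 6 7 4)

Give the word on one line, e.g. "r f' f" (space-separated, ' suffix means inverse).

  after r': (1 6 3 8 4)(2 5 7)
  after f': (1 8 3 2 5 6 7 4)

r' f'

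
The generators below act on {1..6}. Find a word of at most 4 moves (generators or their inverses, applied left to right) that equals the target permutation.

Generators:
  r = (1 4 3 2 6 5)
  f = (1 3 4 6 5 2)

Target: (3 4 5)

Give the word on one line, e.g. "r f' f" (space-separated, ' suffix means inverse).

f r f' r

  after f: (1 3 4 6 5 2)
  after r: (1 2 4 5 6)
  after f': (1 5 4 6 2 3)
  after r: (3 4 5)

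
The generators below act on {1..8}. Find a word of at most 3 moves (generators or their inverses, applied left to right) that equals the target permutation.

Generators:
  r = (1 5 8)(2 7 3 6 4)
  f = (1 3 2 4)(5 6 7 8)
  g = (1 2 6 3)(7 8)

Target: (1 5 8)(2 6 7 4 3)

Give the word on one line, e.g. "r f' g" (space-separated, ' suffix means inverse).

r' r'

  after r': (1 8 5)(2 4 6 3 7)
  after r': (1 5 8)(2 6 7 4 3)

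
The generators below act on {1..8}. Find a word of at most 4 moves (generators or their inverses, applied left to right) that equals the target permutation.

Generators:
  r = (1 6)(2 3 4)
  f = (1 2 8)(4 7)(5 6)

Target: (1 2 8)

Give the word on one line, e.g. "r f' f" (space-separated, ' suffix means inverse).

f f f f

  after f: (1 2 8)(4 7)(5 6)
  after f: (1 8 2)
  after f: (4 7)(5 6)
  after f: (1 2 8)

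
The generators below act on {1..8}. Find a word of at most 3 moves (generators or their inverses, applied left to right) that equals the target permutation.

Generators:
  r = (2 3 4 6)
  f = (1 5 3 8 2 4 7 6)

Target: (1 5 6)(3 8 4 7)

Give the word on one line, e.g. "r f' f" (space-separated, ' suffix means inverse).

f r r

  after f: (1 5 3 8 2 4 7 6)
  after r: (1 5 4 7 2 6)(3 8)
  after r: (1 5 6)(3 8 4 7)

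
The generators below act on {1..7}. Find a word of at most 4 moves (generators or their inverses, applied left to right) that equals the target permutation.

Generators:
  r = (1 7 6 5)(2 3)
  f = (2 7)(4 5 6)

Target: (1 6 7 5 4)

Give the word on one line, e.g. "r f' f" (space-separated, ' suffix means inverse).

f f r r

  after f: (2 7)(4 5 6)
  after f: (4 6 5)
  after r: (1 7 6)(2 3)(4 5)
  after r: (1 6 7 5 4)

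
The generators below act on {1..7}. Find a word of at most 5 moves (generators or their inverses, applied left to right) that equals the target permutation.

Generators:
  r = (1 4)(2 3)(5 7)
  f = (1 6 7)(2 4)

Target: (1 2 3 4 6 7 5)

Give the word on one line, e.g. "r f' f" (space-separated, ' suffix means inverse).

  after r': (1 4)(2 3)(5 7)
  after f: (1 2 3 4 6 7 5)
  after r': (1 3)(4 6 5)
  after r': (1 2 3 4 6 7 5)

r' f r' r'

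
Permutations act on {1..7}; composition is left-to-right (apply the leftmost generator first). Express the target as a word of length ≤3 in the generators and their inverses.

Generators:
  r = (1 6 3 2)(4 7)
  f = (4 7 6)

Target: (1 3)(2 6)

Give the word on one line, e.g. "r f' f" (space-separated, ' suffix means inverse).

r' r'

  after r': (1 2 3 6)(4 7)
  after r': (1 3)(2 6)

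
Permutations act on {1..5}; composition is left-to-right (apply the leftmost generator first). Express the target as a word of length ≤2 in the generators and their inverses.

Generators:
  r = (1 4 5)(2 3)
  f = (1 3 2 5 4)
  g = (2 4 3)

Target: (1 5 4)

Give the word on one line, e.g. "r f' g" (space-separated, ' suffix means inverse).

r r

  after r: (1 4 5)(2 3)
  after r: (1 5 4)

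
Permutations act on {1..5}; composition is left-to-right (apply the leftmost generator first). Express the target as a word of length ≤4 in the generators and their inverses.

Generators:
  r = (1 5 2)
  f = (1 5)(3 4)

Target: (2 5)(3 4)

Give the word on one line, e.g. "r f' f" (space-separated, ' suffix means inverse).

f' r r

  after f': (1 5)(3 4)
  after r: (1 2)(3 4)
  after r: (2 5)(3 4)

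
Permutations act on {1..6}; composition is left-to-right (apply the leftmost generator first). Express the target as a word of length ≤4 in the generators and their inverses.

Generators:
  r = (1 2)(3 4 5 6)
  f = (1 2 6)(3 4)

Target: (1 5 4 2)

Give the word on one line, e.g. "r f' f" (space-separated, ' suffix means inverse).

  after f': (1 6 2)(3 4)
  after r': (1 5 4 6)
  after f: (1 5 3 4)(2 6)
  after f: (1 5 4 2)

f' r' f f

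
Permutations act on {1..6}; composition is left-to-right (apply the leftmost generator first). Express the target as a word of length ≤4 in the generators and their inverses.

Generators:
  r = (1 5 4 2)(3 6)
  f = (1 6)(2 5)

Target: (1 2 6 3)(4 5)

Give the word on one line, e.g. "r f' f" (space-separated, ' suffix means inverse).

  after r: (1 5 4 2)(3 6)
  after f: (1 2 6 3)(4 5)

r f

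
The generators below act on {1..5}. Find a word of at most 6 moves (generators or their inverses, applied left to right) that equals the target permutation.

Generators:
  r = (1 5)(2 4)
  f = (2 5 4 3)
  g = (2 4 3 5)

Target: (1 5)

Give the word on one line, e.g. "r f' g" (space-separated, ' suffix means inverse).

g g f' r

  after g: (2 4 3 5)
  after g: (2 3)(4 5)
  after f': (2 4)
  after r: (1 5)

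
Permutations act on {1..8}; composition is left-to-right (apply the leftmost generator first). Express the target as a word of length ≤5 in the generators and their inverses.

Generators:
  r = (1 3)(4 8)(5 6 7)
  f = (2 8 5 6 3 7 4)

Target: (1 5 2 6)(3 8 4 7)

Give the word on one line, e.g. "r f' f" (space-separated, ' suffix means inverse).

  after f': (2 4 7 3 6 5 8)
  after r: (1 3 7)(2 8)(4 5)
  after f: (1 7)(2 5)(3 4 6)
  after r: (1 5 2 6)(3 8 4 7)

f' r f r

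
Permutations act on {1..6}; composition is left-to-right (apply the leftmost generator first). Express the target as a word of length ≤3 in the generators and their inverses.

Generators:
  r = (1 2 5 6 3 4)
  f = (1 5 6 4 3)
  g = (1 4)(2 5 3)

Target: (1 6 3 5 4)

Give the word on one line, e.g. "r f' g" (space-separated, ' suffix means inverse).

  after f: (1 5 6 4 3)
  after f: (1 6 3 5 4)

f f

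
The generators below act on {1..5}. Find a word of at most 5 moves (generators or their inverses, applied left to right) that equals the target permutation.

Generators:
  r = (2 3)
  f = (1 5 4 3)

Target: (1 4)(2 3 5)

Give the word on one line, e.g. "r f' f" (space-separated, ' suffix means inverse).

  after f': (1 3 4 5)
  after f': (1 4)(3 5)
  after r: (1 4)(2 3 5)

f' f' r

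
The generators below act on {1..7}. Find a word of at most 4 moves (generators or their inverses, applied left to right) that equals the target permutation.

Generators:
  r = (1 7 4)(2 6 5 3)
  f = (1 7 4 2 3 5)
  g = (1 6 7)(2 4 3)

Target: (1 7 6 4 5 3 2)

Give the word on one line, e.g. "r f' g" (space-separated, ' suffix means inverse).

r f' g'

  after r: (1 7 4)(2 6 5 3)
  after f': (2 6 3 4 5)
  after g': (1 7 6 4 5 3 2)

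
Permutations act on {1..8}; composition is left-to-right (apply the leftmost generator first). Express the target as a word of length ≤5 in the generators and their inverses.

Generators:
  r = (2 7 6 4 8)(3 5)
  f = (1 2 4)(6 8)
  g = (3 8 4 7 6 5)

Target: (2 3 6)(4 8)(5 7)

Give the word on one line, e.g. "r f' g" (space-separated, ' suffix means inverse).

  after r': (2 8 4 6 7)(3 5)
  after r': (2 4 7 8 6)
  after g': (2 8 7 3 5 6)
  after g': (2 3 6)(4 8)(5 7)

r' r' g' g'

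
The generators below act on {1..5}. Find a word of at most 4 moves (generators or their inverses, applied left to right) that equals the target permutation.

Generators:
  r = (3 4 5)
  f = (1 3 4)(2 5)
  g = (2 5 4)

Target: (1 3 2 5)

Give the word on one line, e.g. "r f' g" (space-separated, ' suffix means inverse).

r' f

  after r': (3 5 4)
  after f: (1 3 2 5)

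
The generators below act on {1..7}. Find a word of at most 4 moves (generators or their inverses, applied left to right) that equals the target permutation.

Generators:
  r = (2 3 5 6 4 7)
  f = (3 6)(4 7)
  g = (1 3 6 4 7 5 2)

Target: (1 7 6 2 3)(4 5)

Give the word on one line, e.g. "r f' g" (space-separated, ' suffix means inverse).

g' r'

  after g': (1 2 5 7 4 6 3)
  after r': (1 7 6 2 3)(4 5)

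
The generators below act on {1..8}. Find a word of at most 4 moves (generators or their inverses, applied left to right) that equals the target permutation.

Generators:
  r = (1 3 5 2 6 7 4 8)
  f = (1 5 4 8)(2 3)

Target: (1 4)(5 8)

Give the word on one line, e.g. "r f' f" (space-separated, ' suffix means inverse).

  after f: (1 5 4 8)(2 3)
  after f: (1 4)(5 8)

f f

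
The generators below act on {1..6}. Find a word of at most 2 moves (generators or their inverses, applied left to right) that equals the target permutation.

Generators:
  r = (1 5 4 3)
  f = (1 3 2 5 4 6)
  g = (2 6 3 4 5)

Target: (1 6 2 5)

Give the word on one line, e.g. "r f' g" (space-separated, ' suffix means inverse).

  after r': (1 3 4 5)
  after g': (1 6 2 5)

r' g'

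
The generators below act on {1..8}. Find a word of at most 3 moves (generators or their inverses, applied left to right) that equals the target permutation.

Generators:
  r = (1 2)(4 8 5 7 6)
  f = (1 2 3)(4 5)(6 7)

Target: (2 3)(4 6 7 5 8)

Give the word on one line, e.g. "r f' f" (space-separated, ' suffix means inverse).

r' f f

  after r': (1 2)(4 6 7 5 8)
  after f: (1 3)(4 7)(5 8)
  after f: (2 3)(4 6 7 5 8)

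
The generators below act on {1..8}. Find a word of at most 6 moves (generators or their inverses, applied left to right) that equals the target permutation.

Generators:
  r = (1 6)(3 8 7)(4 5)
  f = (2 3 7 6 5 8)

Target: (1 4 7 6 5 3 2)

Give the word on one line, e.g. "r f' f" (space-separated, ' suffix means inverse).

f r' f r

  after f: (2 3 7 6 5 8)
  after r': (1 6 4 5 3 8 2 7)
  after f: (1 5 7)(2 6 4 8 3)
  after r: (1 4 7 6 5 3 2)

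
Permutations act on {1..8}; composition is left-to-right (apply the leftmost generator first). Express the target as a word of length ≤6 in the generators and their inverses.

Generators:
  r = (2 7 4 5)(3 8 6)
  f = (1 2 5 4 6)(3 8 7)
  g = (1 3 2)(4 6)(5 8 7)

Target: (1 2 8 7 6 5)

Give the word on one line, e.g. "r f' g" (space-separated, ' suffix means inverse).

r' g' f r

  after r': (2 5 4 7)(3 6 8)
  after g': (1 2 7 3 4 8)(5 6)
  after f: (1 5)(2 3 6 4 7 8)
  after r: (1 2 8 7 6 5)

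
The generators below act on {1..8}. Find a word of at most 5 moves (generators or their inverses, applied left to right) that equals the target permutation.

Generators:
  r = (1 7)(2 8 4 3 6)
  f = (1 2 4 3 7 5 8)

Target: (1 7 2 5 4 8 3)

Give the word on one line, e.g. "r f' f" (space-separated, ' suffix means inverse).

f' f' f'

  after f': (1 8 5 7 3 4 2)
  after f': (1 5 3 2 8 7 4)
  after f': (1 7 2 5 4 8 3)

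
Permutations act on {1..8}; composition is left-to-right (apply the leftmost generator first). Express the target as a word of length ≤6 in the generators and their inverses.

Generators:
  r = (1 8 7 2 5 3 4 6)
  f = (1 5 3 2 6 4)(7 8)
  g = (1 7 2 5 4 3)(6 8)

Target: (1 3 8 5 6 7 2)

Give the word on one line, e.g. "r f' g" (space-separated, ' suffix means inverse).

g r' g' f r'

  after g: (1 7 2 5 4 3)(6 8)
  after r': (1 8 4 5 3 6)
  after g': (1 6 3 8 5 4 2 7)
  after f: (1 4 6 2 8 3 7 5)
  after r': (1 3 8 5 6 7 2)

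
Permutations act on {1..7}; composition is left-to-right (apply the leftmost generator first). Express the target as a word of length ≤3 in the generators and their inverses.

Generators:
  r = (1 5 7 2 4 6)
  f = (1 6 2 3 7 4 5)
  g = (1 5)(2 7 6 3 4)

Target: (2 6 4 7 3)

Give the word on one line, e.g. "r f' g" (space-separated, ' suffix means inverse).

  after g: (1 5)(2 7 6 3 4)
  after g: (2 6 4 7 3)

g g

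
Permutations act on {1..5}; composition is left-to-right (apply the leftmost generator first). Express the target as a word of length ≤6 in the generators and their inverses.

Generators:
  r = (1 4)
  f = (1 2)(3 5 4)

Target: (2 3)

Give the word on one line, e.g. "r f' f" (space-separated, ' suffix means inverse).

r' f' r' f r'

  after r': (1 4)
  after f': (1 5 3 4 2)
  after r': (1 5 3)(2 4)
  after f: (1 4)(2 3)
  after r': (2 3)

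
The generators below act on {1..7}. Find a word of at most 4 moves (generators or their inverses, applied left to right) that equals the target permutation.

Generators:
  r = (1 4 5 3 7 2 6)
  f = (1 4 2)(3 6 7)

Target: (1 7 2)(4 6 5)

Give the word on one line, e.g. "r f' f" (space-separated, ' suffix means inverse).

r' f' r

  after r': (1 6 2 7 3 5 4)
  after f': (1 3 5)(2 6 4)
  after r: (1 7 2)(4 6 5)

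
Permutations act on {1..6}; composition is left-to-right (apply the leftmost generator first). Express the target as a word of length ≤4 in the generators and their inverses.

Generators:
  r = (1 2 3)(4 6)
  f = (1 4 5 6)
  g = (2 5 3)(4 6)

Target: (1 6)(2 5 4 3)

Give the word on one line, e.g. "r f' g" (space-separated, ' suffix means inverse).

f g

  after f: (1 4 5 6)
  after g: (1 6)(2 5 4 3)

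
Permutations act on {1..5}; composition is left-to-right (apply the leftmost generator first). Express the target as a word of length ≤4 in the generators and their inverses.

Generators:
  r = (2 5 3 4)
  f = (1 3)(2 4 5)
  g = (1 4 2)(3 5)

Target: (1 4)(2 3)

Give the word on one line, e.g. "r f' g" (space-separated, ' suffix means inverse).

r g

  after r: (2 5 3 4)
  after g: (1 4)(2 3)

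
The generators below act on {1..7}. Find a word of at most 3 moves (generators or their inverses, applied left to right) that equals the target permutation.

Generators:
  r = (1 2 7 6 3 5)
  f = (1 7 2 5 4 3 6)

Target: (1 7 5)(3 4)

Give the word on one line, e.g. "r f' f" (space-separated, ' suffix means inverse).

f' r'

  after f': (1 6 3 4 5 2 7)
  after r': (1 7 5)(3 4)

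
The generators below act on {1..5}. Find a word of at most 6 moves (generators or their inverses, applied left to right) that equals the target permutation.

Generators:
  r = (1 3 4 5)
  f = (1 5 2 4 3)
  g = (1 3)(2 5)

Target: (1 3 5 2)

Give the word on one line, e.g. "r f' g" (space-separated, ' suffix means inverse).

  after g': (1 3)(2 5)
  after f': (1 4 2)
  after g': (1 4 5 2 3)
  after r': (1 3 5 2)

g' f' g' r'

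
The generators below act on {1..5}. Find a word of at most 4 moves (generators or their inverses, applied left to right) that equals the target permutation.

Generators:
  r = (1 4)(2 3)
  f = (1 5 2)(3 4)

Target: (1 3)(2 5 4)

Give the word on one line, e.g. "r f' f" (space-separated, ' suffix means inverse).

f' r'

  after f': (1 2 5)(3 4)
  after r': (1 3)(2 5 4)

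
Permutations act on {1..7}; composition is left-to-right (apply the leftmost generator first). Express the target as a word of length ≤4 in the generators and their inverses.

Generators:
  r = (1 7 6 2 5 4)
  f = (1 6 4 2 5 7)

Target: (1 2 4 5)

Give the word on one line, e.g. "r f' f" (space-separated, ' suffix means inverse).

r f' f'

  after r: (1 7 6 2 5 4)
  after f': (1 5 6 4 7)
  after f': (1 2 4 5)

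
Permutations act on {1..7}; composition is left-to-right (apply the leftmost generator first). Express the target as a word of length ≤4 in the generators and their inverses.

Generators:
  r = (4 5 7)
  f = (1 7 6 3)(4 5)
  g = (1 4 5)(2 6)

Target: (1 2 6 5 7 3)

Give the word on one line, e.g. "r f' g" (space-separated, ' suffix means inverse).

f' f' r g'

  after f': (1 3 6 7)(4 5)
  after f': (1 6)(3 7)
  after r: (1 6)(3 4 5 7)
  after g': (1 2 6 5 7 3)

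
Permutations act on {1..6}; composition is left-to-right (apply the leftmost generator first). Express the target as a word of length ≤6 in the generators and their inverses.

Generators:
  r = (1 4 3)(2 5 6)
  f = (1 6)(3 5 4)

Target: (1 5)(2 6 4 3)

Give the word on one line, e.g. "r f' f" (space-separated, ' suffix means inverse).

  after f': (1 6)(3 4 5)
  after f': (3 5 4)
  after r': (1 3 2 6 5)
  after f': (1 4 5 6 3 2)
  after f': (1 5)(2 6 4 3)

f' f' r' f' f'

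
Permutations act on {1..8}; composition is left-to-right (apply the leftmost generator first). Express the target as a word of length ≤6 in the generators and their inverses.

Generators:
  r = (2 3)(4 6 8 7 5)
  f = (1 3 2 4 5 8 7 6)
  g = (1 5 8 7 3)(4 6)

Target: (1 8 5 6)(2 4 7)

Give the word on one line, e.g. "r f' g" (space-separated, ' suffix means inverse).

  after f: (1 3 2 4 5 8 7 6)
  after r: (1 2 6)(5 7 8)
  after f: (1 4 5 6 3 2)
  after g: (1 6)(2 5 4 8 7 3)
  after r: (1 8 5 6)(2 4 7)

f r f g r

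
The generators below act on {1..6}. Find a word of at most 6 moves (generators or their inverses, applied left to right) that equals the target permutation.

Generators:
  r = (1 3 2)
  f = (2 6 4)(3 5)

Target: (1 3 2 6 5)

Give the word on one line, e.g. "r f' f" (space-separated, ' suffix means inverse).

r f' r' f

  after r: (1 3 2)
  after f': (1 5 3 4 6 2)
  after r': (1 5)(3 4 6)
  after f: (1 3 2 6 5)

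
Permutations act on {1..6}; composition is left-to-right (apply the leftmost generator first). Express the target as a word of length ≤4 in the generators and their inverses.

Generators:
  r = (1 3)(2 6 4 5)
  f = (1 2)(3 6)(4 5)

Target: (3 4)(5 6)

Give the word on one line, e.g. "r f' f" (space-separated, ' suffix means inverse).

r f r' f'

  after r: (1 3)(2 6 4 5)
  after f: (1 6 5)(2 3)
  after r': (1 2)(3 5)(4 6)
  after f': (3 4)(5 6)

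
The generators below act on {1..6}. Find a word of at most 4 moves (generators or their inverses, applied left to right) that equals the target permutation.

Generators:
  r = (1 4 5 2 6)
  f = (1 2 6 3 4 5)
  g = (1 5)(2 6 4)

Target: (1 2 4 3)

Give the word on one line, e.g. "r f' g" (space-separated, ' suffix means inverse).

f' r

  after f': (1 5 4 3 6 2)
  after r: (1 2 4 3)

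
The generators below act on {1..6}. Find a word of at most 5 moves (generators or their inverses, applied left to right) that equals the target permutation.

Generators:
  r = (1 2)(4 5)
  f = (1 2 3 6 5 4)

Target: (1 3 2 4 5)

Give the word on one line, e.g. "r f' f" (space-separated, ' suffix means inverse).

r' f' r f

  after r': (1 2)(4 5)
  after f': (2 4 6 3)
  after r: (1 2 5 4 6 3)
  after f: (1 3 2 4 5)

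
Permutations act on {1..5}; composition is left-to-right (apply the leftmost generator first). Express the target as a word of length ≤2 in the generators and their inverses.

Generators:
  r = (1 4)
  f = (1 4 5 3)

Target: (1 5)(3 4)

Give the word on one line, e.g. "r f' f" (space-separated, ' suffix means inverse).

  after f': (1 3 5 4)
  after f': (1 5)(3 4)

f' f'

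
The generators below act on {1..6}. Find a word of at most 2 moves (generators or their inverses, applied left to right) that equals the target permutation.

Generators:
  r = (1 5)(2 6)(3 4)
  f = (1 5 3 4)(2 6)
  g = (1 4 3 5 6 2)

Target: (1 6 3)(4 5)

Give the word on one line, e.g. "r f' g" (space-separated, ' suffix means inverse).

  after g': (1 2 6 5 3 4)
  after f: (1 6 3)(4 5)

g' f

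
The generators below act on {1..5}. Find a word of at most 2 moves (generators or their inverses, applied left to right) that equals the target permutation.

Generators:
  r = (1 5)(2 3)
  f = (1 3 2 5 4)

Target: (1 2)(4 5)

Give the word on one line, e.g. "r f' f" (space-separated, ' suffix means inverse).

f r

  after f: (1 3 2 5 4)
  after r: (1 2)(4 5)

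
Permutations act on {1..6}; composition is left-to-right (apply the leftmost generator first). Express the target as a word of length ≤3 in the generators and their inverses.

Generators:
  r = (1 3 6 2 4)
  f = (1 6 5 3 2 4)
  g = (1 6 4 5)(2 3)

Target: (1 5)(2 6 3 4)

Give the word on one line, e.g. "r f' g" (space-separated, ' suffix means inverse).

  after g': (1 5 4 6)(2 3)
  after r: (1 5)(2 6 3 4)

g' r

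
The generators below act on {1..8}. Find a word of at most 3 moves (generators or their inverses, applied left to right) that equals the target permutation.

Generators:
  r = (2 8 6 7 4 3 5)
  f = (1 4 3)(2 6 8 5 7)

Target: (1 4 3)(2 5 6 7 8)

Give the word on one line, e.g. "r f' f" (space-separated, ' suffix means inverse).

  after f': (1 3 4)(2 7 5 8 6)
  after f': (1 4 3)(2 5 6 7 8)

f' f'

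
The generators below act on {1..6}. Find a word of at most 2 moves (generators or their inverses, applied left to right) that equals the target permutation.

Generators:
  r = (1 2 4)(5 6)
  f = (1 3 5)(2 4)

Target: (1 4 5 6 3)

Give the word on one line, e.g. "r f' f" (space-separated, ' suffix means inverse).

r f'

  after r: (1 2 4)(5 6)
  after f': (1 4 5 6 3)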